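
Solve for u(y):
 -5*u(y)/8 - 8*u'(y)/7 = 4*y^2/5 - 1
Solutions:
 u(y) = C1*exp(-35*y/64) - 32*y^2/25 + 4096*y/875 - 213144/30625


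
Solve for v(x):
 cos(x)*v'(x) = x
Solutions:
 v(x) = C1 + Integral(x/cos(x), x)


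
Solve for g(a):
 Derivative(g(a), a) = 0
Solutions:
 g(a) = C1


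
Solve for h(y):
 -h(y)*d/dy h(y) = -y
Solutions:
 h(y) = -sqrt(C1 + y^2)
 h(y) = sqrt(C1 + y^2)


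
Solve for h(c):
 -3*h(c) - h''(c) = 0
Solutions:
 h(c) = C1*sin(sqrt(3)*c) + C2*cos(sqrt(3)*c)


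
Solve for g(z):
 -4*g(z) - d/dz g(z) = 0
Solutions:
 g(z) = C1*exp(-4*z)


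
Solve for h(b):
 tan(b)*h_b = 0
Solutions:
 h(b) = C1


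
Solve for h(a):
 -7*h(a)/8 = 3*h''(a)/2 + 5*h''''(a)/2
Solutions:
 h(a) = (C1*sin(sqrt(2)*5^(3/4)*7^(1/4)*a*cos(atan(sqrt(26)/3)/2)/10) + C2*cos(sqrt(2)*5^(3/4)*7^(1/4)*a*cos(atan(sqrt(26)/3)/2)/10))*exp(-sqrt(2)*5^(3/4)*7^(1/4)*a*sin(atan(sqrt(26)/3)/2)/10) + (C3*sin(sqrt(2)*5^(3/4)*7^(1/4)*a*cos(atan(sqrt(26)/3)/2)/10) + C4*cos(sqrt(2)*5^(3/4)*7^(1/4)*a*cos(atan(sqrt(26)/3)/2)/10))*exp(sqrt(2)*5^(3/4)*7^(1/4)*a*sin(atan(sqrt(26)/3)/2)/10)


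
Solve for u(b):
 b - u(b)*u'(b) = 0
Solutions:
 u(b) = -sqrt(C1 + b^2)
 u(b) = sqrt(C1 + b^2)


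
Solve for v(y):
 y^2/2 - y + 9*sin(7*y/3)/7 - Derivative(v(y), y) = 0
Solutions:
 v(y) = C1 + y^3/6 - y^2/2 - 27*cos(7*y/3)/49


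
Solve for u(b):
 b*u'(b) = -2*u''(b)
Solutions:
 u(b) = C1 + C2*erf(b/2)


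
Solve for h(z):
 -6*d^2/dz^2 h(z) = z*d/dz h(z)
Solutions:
 h(z) = C1 + C2*erf(sqrt(3)*z/6)


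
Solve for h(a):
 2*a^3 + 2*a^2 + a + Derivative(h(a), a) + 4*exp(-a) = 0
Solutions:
 h(a) = C1 - a^4/2 - 2*a^3/3 - a^2/2 + 4*exp(-a)


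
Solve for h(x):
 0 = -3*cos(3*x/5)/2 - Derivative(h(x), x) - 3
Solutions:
 h(x) = C1 - 3*x - 5*sin(3*x/5)/2


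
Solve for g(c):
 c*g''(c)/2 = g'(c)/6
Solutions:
 g(c) = C1 + C2*c^(4/3)


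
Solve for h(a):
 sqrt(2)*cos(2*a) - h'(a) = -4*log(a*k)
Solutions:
 h(a) = C1 + 4*a*log(a*k) - 4*a + sqrt(2)*sin(2*a)/2


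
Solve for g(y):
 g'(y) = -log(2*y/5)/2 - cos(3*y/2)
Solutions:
 g(y) = C1 - y*log(y)/2 - y*log(2) + y/2 + y*log(10)/2 - 2*sin(3*y/2)/3


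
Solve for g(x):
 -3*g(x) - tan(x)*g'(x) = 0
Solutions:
 g(x) = C1/sin(x)^3


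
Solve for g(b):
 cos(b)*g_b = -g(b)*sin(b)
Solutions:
 g(b) = C1*cos(b)


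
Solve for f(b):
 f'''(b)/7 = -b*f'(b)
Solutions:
 f(b) = C1 + Integral(C2*airyai(-7^(1/3)*b) + C3*airybi(-7^(1/3)*b), b)


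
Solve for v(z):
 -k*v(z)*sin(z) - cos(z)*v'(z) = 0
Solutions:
 v(z) = C1*exp(k*log(cos(z)))


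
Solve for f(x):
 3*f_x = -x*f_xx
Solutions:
 f(x) = C1 + C2/x^2


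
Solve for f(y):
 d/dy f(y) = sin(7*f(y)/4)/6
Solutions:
 -y/6 + 2*log(cos(7*f(y)/4) - 1)/7 - 2*log(cos(7*f(y)/4) + 1)/7 = C1


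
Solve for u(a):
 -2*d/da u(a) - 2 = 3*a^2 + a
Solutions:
 u(a) = C1 - a^3/2 - a^2/4 - a


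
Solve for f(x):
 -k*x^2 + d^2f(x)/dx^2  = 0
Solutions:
 f(x) = C1 + C2*x + k*x^4/12


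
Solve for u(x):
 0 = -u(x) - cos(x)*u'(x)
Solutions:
 u(x) = C1*sqrt(sin(x) - 1)/sqrt(sin(x) + 1)


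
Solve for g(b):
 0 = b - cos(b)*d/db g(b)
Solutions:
 g(b) = C1 + Integral(b/cos(b), b)


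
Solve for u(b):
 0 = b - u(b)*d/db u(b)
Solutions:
 u(b) = -sqrt(C1 + b^2)
 u(b) = sqrt(C1 + b^2)


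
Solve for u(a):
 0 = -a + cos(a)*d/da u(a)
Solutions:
 u(a) = C1 + Integral(a/cos(a), a)


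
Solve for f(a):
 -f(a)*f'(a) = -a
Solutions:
 f(a) = -sqrt(C1 + a^2)
 f(a) = sqrt(C1 + a^2)


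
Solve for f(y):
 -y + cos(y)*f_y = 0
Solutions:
 f(y) = C1 + Integral(y/cos(y), y)


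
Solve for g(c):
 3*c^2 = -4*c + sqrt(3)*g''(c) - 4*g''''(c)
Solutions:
 g(c) = C1 + C2*c + C3*exp(-3^(1/4)*c/2) + C4*exp(3^(1/4)*c/2) + sqrt(3)*c^4/12 + 2*sqrt(3)*c^3/9 + 4*c^2


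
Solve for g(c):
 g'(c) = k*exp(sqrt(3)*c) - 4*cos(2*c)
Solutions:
 g(c) = C1 + sqrt(3)*k*exp(sqrt(3)*c)/3 - 2*sin(2*c)


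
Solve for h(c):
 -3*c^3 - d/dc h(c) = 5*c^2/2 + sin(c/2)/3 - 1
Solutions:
 h(c) = C1 - 3*c^4/4 - 5*c^3/6 + c + 2*cos(c/2)/3


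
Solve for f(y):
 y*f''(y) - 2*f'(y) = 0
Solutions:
 f(y) = C1 + C2*y^3


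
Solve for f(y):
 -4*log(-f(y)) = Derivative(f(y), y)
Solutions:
 -li(-f(y)) = C1 - 4*y


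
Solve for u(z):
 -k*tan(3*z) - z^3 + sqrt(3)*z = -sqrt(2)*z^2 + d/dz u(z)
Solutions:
 u(z) = C1 + k*log(cos(3*z))/3 - z^4/4 + sqrt(2)*z^3/3 + sqrt(3)*z^2/2


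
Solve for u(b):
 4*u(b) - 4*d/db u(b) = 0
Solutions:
 u(b) = C1*exp(b)


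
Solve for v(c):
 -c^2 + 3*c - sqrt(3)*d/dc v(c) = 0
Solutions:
 v(c) = C1 - sqrt(3)*c^3/9 + sqrt(3)*c^2/2


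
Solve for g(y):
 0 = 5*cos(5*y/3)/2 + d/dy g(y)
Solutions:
 g(y) = C1 - 3*sin(5*y/3)/2


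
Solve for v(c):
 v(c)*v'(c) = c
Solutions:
 v(c) = -sqrt(C1 + c^2)
 v(c) = sqrt(C1 + c^2)


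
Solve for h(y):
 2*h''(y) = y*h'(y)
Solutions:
 h(y) = C1 + C2*erfi(y/2)


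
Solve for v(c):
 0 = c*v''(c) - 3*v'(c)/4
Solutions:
 v(c) = C1 + C2*c^(7/4)


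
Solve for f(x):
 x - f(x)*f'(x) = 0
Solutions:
 f(x) = -sqrt(C1 + x^2)
 f(x) = sqrt(C1 + x^2)


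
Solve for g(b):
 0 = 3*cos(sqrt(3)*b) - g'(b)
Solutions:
 g(b) = C1 + sqrt(3)*sin(sqrt(3)*b)


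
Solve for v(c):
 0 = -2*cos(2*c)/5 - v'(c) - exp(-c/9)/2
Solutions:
 v(c) = C1 - sin(2*c)/5 + 9*exp(-c/9)/2


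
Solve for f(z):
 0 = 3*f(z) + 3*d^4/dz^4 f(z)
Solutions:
 f(z) = (C1*sin(sqrt(2)*z/2) + C2*cos(sqrt(2)*z/2))*exp(-sqrt(2)*z/2) + (C3*sin(sqrt(2)*z/2) + C4*cos(sqrt(2)*z/2))*exp(sqrt(2)*z/2)


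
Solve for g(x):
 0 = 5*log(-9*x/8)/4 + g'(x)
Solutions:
 g(x) = C1 - 5*x*log(-x)/4 + 5*x*(-2*log(3) + 1 + 3*log(2))/4


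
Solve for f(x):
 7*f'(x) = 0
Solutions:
 f(x) = C1


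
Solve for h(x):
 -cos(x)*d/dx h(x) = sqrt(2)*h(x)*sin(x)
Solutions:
 h(x) = C1*cos(x)^(sqrt(2))


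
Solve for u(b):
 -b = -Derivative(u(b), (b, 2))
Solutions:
 u(b) = C1 + C2*b + b^3/6


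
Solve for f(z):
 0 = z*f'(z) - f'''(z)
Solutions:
 f(z) = C1 + Integral(C2*airyai(z) + C3*airybi(z), z)


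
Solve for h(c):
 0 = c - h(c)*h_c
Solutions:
 h(c) = -sqrt(C1 + c^2)
 h(c) = sqrt(C1 + c^2)


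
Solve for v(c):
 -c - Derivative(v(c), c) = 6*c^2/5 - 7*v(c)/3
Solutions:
 v(c) = C1*exp(7*c/3) + 18*c^2/35 + 213*c/245 + 639/1715


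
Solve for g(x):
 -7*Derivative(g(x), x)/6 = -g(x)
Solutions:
 g(x) = C1*exp(6*x/7)


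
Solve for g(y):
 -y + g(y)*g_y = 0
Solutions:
 g(y) = -sqrt(C1 + y^2)
 g(y) = sqrt(C1 + y^2)


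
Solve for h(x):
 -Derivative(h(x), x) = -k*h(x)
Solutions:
 h(x) = C1*exp(k*x)


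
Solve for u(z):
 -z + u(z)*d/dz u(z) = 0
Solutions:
 u(z) = -sqrt(C1 + z^2)
 u(z) = sqrt(C1 + z^2)


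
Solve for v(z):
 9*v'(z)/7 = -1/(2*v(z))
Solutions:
 v(z) = -sqrt(C1 - 7*z)/3
 v(z) = sqrt(C1 - 7*z)/3


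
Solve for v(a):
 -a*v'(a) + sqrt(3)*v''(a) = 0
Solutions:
 v(a) = C1 + C2*erfi(sqrt(2)*3^(3/4)*a/6)


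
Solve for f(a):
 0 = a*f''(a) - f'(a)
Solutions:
 f(a) = C1 + C2*a^2


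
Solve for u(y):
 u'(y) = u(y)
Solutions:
 u(y) = C1*exp(y)


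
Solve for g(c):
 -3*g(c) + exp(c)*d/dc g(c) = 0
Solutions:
 g(c) = C1*exp(-3*exp(-c))


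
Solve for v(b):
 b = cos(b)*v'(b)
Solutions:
 v(b) = C1 + Integral(b/cos(b), b)


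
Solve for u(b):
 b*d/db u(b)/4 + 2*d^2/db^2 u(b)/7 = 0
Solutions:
 u(b) = C1 + C2*erf(sqrt(7)*b/4)


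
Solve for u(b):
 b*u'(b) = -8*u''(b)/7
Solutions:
 u(b) = C1 + C2*erf(sqrt(7)*b/4)


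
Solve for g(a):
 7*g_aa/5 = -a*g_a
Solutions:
 g(a) = C1 + C2*erf(sqrt(70)*a/14)


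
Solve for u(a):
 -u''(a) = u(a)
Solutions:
 u(a) = C1*sin(a) + C2*cos(a)


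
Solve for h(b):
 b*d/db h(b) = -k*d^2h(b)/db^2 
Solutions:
 h(b) = C1 + C2*sqrt(k)*erf(sqrt(2)*b*sqrt(1/k)/2)


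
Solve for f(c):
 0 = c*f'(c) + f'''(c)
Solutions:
 f(c) = C1 + Integral(C2*airyai(-c) + C3*airybi(-c), c)


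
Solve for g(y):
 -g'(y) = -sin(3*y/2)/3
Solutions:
 g(y) = C1 - 2*cos(3*y/2)/9


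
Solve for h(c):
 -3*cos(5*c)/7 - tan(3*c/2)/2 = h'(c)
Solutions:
 h(c) = C1 + log(cos(3*c/2))/3 - 3*sin(5*c)/35


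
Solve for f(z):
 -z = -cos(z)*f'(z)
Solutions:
 f(z) = C1 + Integral(z/cos(z), z)


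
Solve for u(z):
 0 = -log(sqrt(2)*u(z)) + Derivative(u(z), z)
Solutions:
 -2*Integral(1/(2*log(_y) + log(2)), (_y, u(z))) = C1 - z


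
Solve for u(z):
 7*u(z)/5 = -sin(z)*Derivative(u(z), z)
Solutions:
 u(z) = C1*(cos(z) + 1)^(7/10)/(cos(z) - 1)^(7/10)


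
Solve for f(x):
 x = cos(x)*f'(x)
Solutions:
 f(x) = C1 + Integral(x/cos(x), x)


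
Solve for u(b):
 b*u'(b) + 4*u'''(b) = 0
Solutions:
 u(b) = C1 + Integral(C2*airyai(-2^(1/3)*b/2) + C3*airybi(-2^(1/3)*b/2), b)


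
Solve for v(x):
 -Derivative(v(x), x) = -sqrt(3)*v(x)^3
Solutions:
 v(x) = -sqrt(2)*sqrt(-1/(C1 + sqrt(3)*x))/2
 v(x) = sqrt(2)*sqrt(-1/(C1 + sqrt(3)*x))/2


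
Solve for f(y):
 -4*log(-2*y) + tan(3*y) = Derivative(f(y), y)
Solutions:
 f(y) = C1 - 4*y*log(-y) - 4*y*log(2) + 4*y - log(cos(3*y))/3


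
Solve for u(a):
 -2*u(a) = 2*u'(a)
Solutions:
 u(a) = C1*exp(-a)


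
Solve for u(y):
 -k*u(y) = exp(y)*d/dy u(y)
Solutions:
 u(y) = C1*exp(k*exp(-y))


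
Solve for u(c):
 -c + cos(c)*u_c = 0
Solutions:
 u(c) = C1 + Integral(c/cos(c), c)


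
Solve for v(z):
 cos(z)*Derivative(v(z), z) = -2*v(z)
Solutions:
 v(z) = C1*(sin(z) - 1)/(sin(z) + 1)


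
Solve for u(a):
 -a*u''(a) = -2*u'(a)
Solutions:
 u(a) = C1 + C2*a^3


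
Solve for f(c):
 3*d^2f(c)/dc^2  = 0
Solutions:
 f(c) = C1 + C2*c


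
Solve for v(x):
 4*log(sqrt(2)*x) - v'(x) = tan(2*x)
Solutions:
 v(x) = C1 + 4*x*log(x) - 4*x + 2*x*log(2) + log(cos(2*x))/2


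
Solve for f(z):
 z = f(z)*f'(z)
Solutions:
 f(z) = -sqrt(C1 + z^2)
 f(z) = sqrt(C1 + z^2)


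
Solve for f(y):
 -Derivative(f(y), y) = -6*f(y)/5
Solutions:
 f(y) = C1*exp(6*y/5)


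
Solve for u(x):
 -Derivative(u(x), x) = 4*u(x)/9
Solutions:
 u(x) = C1*exp(-4*x/9)


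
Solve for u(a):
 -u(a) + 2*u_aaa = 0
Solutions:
 u(a) = C3*exp(2^(2/3)*a/2) + (C1*sin(2^(2/3)*sqrt(3)*a/4) + C2*cos(2^(2/3)*sqrt(3)*a/4))*exp(-2^(2/3)*a/4)


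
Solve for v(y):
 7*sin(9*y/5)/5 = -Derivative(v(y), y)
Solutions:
 v(y) = C1 + 7*cos(9*y/5)/9


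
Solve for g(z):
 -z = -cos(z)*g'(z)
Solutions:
 g(z) = C1 + Integral(z/cos(z), z)


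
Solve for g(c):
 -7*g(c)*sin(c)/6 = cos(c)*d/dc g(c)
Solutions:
 g(c) = C1*cos(c)^(7/6)


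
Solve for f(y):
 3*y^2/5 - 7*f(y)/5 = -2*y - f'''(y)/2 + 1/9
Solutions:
 f(y) = C3*exp(14^(1/3)*5^(2/3)*y/5) + 3*y^2/7 + 10*y/7 + (C1*sin(14^(1/3)*sqrt(3)*5^(2/3)*y/10) + C2*cos(14^(1/3)*sqrt(3)*5^(2/3)*y/10))*exp(-14^(1/3)*5^(2/3)*y/10) - 5/63


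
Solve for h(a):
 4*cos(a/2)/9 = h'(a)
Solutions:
 h(a) = C1 + 8*sin(a/2)/9


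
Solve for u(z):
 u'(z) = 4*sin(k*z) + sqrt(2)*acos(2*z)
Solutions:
 u(z) = C1 + sqrt(2)*(z*acos(2*z) - sqrt(1 - 4*z^2)/2) + 4*Piecewise((-cos(k*z)/k, Ne(k, 0)), (0, True))


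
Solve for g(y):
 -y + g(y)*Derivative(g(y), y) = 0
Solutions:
 g(y) = -sqrt(C1 + y^2)
 g(y) = sqrt(C1 + y^2)


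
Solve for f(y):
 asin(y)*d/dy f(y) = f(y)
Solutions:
 f(y) = C1*exp(Integral(1/asin(y), y))


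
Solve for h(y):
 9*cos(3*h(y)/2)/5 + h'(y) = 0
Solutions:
 9*y/5 - log(sin(3*h(y)/2) - 1)/3 + log(sin(3*h(y)/2) + 1)/3 = C1


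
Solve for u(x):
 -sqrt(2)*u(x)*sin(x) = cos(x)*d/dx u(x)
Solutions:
 u(x) = C1*cos(x)^(sqrt(2))


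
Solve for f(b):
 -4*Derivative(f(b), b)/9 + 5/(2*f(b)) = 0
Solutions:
 f(b) = -sqrt(C1 + 45*b)/2
 f(b) = sqrt(C1 + 45*b)/2


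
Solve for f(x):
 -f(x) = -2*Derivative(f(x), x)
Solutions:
 f(x) = C1*exp(x/2)


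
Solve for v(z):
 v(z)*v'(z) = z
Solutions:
 v(z) = -sqrt(C1 + z^2)
 v(z) = sqrt(C1 + z^2)


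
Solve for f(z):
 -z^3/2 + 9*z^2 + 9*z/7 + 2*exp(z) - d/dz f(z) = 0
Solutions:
 f(z) = C1 - z^4/8 + 3*z^3 + 9*z^2/14 + 2*exp(z)


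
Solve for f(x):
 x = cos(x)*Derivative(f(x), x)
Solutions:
 f(x) = C1 + Integral(x/cos(x), x)


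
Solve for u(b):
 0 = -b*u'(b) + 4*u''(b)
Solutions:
 u(b) = C1 + C2*erfi(sqrt(2)*b/4)


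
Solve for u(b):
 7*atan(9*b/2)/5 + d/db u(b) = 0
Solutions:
 u(b) = C1 - 7*b*atan(9*b/2)/5 + 7*log(81*b^2 + 4)/45


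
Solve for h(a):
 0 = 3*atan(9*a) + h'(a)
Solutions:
 h(a) = C1 - 3*a*atan(9*a) + log(81*a^2 + 1)/6


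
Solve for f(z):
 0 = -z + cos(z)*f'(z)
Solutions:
 f(z) = C1 + Integral(z/cos(z), z)


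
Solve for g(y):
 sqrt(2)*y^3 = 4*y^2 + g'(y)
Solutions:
 g(y) = C1 + sqrt(2)*y^4/4 - 4*y^3/3


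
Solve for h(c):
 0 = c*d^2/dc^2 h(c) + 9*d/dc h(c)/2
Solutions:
 h(c) = C1 + C2/c^(7/2)


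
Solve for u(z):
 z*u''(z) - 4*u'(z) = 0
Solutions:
 u(z) = C1 + C2*z^5


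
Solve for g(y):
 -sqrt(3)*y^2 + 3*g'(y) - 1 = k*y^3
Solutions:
 g(y) = C1 + k*y^4/12 + sqrt(3)*y^3/9 + y/3


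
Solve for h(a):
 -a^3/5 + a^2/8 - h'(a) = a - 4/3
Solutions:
 h(a) = C1 - a^4/20 + a^3/24 - a^2/2 + 4*a/3


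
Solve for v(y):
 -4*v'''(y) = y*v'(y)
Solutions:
 v(y) = C1 + Integral(C2*airyai(-2^(1/3)*y/2) + C3*airybi(-2^(1/3)*y/2), y)


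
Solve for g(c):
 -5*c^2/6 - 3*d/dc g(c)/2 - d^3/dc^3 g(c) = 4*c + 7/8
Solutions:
 g(c) = C1 + C2*sin(sqrt(6)*c/2) + C3*cos(sqrt(6)*c/2) - 5*c^3/27 - 4*c^2/3 + 17*c/108


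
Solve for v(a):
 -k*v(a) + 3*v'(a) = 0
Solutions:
 v(a) = C1*exp(a*k/3)


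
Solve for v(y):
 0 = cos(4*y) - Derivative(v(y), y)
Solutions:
 v(y) = C1 + sin(4*y)/4


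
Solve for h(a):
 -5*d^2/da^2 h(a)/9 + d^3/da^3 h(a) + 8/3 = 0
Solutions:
 h(a) = C1 + C2*a + C3*exp(5*a/9) + 12*a^2/5


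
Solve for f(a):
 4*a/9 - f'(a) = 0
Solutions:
 f(a) = C1 + 2*a^2/9


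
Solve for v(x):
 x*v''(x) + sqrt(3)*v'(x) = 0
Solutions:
 v(x) = C1 + C2*x^(1 - sqrt(3))


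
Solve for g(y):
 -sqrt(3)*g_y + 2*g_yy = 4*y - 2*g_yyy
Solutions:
 g(y) = C1 + C2*exp(y*(-1 + sqrt(1 + 2*sqrt(3)))/2) + C3*exp(-y*(1 + sqrt(1 + 2*sqrt(3)))/2) - 2*sqrt(3)*y^2/3 - 8*y/3


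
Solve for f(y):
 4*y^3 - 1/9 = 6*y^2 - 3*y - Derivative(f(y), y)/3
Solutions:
 f(y) = C1 - 3*y^4 + 6*y^3 - 9*y^2/2 + y/3


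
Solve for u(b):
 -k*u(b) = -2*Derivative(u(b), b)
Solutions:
 u(b) = C1*exp(b*k/2)


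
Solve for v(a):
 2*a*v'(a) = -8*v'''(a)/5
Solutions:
 v(a) = C1 + Integral(C2*airyai(-10^(1/3)*a/2) + C3*airybi(-10^(1/3)*a/2), a)


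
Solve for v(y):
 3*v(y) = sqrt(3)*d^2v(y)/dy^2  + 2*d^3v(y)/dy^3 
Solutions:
 v(y) = C1*exp(-y*(3^(2/3)/(-sqrt(3) + sqrt(-3 + (54 - sqrt(3))^2) + 54)^(1/3) + 2*sqrt(3) + 3^(1/3)*(-sqrt(3) + sqrt(-3 + (54 - sqrt(3))^2) + 54)^(1/3))/12)*sin(3^(1/6)*y*(-3^(2/3)*(-sqrt(3) + sqrt(-3 + (54 - sqrt(3))^2) + 54)^(1/3) + 3/(-sqrt(3) + sqrt(-3 + (54 - sqrt(3))^2) + 54)^(1/3))/12) + C2*exp(-y*(3^(2/3)/(-sqrt(3) + sqrt(-3 + (54 - sqrt(3))^2) + 54)^(1/3) + 2*sqrt(3) + 3^(1/3)*(-sqrt(3) + sqrt(-3 + (54 - sqrt(3))^2) + 54)^(1/3))/12)*cos(3^(1/6)*y*(-3^(2/3)*(-sqrt(3) + sqrt(-3 + (54 - sqrt(3))^2) + 54)^(1/3) + 3/(-sqrt(3) + sqrt(-3 + (54 - sqrt(3))^2) + 54)^(1/3))/12) + C3*exp(y*(-sqrt(3) + 3^(2/3)/(-sqrt(3) + sqrt(-3 + (54 - sqrt(3))^2) + 54)^(1/3) + 3^(1/3)*(-sqrt(3) + sqrt(-3 + (54 - sqrt(3))^2) + 54)^(1/3))/6)


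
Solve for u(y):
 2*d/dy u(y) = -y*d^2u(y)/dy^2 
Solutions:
 u(y) = C1 + C2/y


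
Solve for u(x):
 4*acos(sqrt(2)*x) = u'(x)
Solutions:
 u(x) = C1 + 4*x*acos(sqrt(2)*x) - 2*sqrt(2)*sqrt(1 - 2*x^2)


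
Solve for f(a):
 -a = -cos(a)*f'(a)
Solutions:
 f(a) = C1 + Integral(a/cos(a), a)


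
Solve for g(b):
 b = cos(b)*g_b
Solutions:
 g(b) = C1 + Integral(b/cos(b), b)


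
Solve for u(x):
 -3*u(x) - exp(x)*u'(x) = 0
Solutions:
 u(x) = C1*exp(3*exp(-x))


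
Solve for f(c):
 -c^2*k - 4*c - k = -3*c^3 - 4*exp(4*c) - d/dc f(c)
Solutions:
 f(c) = C1 - 3*c^4/4 + c^3*k/3 + 2*c^2 + c*k - exp(4*c)


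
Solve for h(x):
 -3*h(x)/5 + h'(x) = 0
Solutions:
 h(x) = C1*exp(3*x/5)


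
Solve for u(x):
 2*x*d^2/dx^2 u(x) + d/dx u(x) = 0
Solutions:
 u(x) = C1 + C2*sqrt(x)


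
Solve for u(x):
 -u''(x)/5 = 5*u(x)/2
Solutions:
 u(x) = C1*sin(5*sqrt(2)*x/2) + C2*cos(5*sqrt(2)*x/2)


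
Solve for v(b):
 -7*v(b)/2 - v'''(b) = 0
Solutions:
 v(b) = C3*exp(-2^(2/3)*7^(1/3)*b/2) + (C1*sin(2^(2/3)*sqrt(3)*7^(1/3)*b/4) + C2*cos(2^(2/3)*sqrt(3)*7^(1/3)*b/4))*exp(2^(2/3)*7^(1/3)*b/4)


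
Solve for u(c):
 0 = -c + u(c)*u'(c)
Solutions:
 u(c) = -sqrt(C1 + c^2)
 u(c) = sqrt(C1 + c^2)


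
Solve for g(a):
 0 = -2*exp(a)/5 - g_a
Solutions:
 g(a) = C1 - 2*exp(a)/5


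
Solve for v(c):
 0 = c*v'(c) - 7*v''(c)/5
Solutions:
 v(c) = C1 + C2*erfi(sqrt(70)*c/14)


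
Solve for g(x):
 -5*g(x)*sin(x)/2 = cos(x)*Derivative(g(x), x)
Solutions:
 g(x) = C1*cos(x)^(5/2)


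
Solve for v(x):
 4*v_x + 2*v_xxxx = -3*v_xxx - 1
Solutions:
 v(x) = C1 + C4*exp(-2*x) - x/4 + (C2*sin(sqrt(15)*x/4) + C3*cos(sqrt(15)*x/4))*exp(x/4)


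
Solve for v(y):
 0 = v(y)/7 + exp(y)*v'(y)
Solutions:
 v(y) = C1*exp(exp(-y)/7)


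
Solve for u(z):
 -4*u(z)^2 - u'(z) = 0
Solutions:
 u(z) = 1/(C1 + 4*z)


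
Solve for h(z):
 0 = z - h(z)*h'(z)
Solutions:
 h(z) = -sqrt(C1 + z^2)
 h(z) = sqrt(C1 + z^2)


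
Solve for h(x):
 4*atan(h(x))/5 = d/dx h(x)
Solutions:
 Integral(1/atan(_y), (_y, h(x))) = C1 + 4*x/5


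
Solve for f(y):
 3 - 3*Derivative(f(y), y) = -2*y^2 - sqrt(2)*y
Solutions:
 f(y) = C1 + 2*y^3/9 + sqrt(2)*y^2/6 + y


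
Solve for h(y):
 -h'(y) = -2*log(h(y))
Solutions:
 li(h(y)) = C1 + 2*y


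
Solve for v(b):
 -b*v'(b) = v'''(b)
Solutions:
 v(b) = C1 + Integral(C2*airyai(-b) + C3*airybi(-b), b)


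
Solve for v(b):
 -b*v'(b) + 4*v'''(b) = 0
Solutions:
 v(b) = C1 + Integral(C2*airyai(2^(1/3)*b/2) + C3*airybi(2^(1/3)*b/2), b)


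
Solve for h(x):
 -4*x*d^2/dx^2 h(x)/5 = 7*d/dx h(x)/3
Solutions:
 h(x) = C1 + C2/x^(23/12)


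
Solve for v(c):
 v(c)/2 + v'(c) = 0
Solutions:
 v(c) = C1*exp(-c/2)


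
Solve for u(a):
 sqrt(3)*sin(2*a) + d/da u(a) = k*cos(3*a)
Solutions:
 u(a) = C1 + k*sin(3*a)/3 + sqrt(3)*cos(2*a)/2


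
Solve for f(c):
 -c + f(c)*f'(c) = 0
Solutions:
 f(c) = -sqrt(C1 + c^2)
 f(c) = sqrt(C1 + c^2)


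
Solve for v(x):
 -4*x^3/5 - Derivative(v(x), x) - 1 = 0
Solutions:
 v(x) = C1 - x^4/5 - x


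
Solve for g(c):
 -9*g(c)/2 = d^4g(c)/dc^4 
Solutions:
 g(c) = (C1*sin(2^(1/4)*sqrt(3)*c/2) + C2*cos(2^(1/4)*sqrt(3)*c/2))*exp(-2^(1/4)*sqrt(3)*c/2) + (C3*sin(2^(1/4)*sqrt(3)*c/2) + C4*cos(2^(1/4)*sqrt(3)*c/2))*exp(2^(1/4)*sqrt(3)*c/2)


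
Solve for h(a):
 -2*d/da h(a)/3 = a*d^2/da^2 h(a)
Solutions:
 h(a) = C1 + C2*a^(1/3)


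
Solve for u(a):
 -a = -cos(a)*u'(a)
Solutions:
 u(a) = C1 + Integral(a/cos(a), a)


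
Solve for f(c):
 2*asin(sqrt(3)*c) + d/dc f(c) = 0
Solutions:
 f(c) = C1 - 2*c*asin(sqrt(3)*c) - 2*sqrt(3)*sqrt(1 - 3*c^2)/3


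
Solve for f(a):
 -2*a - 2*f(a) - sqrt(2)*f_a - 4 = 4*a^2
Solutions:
 f(a) = C1*exp(-sqrt(2)*a) - 2*a^2 - a + 2*sqrt(2)*a - 4 + sqrt(2)/2


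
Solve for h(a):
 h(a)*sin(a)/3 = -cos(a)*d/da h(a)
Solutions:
 h(a) = C1*cos(a)^(1/3)


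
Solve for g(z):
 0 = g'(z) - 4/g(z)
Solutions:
 g(z) = -sqrt(C1 + 8*z)
 g(z) = sqrt(C1 + 8*z)


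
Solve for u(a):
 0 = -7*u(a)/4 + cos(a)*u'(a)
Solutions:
 u(a) = C1*(sin(a) + 1)^(7/8)/(sin(a) - 1)^(7/8)


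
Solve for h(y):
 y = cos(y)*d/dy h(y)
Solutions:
 h(y) = C1 + Integral(y/cos(y), y)


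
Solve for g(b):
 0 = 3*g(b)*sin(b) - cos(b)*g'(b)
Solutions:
 g(b) = C1/cos(b)^3


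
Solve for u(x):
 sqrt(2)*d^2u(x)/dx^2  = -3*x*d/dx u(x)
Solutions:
 u(x) = C1 + C2*erf(2^(1/4)*sqrt(3)*x/2)


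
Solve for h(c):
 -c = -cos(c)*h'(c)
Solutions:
 h(c) = C1 + Integral(c/cos(c), c)


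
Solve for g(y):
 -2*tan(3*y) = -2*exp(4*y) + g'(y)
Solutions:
 g(y) = C1 + exp(4*y)/2 + 2*log(cos(3*y))/3


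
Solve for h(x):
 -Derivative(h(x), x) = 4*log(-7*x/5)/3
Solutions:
 h(x) = C1 - 4*x*log(-x)/3 + 4*x*(-log(7) + 1 + log(5))/3


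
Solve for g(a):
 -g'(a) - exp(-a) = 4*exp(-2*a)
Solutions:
 g(a) = C1 + exp(-a) + 2*exp(-2*a)


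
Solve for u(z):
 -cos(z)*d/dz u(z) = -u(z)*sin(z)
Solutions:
 u(z) = C1/cos(z)


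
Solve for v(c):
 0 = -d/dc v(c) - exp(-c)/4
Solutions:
 v(c) = C1 + exp(-c)/4


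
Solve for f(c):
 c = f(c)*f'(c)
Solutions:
 f(c) = -sqrt(C1 + c^2)
 f(c) = sqrt(C1 + c^2)


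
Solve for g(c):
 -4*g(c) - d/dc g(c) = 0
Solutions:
 g(c) = C1*exp(-4*c)


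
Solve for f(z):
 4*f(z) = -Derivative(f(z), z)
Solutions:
 f(z) = C1*exp(-4*z)


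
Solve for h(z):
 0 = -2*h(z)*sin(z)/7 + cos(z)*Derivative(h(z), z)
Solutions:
 h(z) = C1/cos(z)^(2/7)


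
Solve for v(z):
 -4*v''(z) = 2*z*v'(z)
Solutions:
 v(z) = C1 + C2*erf(z/2)


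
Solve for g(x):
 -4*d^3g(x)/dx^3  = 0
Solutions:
 g(x) = C1 + C2*x + C3*x^2


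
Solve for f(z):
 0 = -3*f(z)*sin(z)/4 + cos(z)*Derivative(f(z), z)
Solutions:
 f(z) = C1/cos(z)^(3/4)


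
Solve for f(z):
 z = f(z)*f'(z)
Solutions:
 f(z) = -sqrt(C1 + z^2)
 f(z) = sqrt(C1 + z^2)


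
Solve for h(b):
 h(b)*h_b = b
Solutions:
 h(b) = -sqrt(C1 + b^2)
 h(b) = sqrt(C1 + b^2)


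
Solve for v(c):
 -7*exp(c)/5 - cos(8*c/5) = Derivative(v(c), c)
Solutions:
 v(c) = C1 - 7*exp(c)/5 - 5*sin(8*c/5)/8


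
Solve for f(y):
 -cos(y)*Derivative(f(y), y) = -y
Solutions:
 f(y) = C1 + Integral(y/cos(y), y)


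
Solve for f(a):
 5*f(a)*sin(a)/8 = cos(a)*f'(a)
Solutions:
 f(a) = C1/cos(a)^(5/8)


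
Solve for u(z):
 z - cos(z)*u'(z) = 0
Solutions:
 u(z) = C1 + Integral(z/cos(z), z)


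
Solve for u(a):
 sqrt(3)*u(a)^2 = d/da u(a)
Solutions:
 u(a) = -1/(C1 + sqrt(3)*a)


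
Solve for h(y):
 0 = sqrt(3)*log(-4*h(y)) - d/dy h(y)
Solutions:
 -sqrt(3)*Integral(1/(log(-_y) + 2*log(2)), (_y, h(y)))/3 = C1 - y


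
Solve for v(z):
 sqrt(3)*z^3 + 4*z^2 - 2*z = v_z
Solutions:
 v(z) = C1 + sqrt(3)*z^4/4 + 4*z^3/3 - z^2


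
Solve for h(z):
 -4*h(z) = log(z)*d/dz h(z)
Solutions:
 h(z) = C1*exp(-4*li(z))


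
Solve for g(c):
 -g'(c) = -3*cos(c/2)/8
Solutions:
 g(c) = C1 + 3*sin(c/2)/4


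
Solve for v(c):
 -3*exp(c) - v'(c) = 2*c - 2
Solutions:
 v(c) = C1 - c^2 + 2*c - 3*exp(c)


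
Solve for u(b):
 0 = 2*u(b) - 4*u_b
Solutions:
 u(b) = C1*exp(b/2)


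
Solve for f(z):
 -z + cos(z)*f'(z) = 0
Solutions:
 f(z) = C1 + Integral(z/cos(z), z)


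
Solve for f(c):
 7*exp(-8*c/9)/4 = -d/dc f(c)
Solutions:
 f(c) = C1 + 63*exp(-8*c/9)/32


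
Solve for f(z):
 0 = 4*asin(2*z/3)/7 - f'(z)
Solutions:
 f(z) = C1 + 4*z*asin(2*z/3)/7 + 2*sqrt(9 - 4*z^2)/7


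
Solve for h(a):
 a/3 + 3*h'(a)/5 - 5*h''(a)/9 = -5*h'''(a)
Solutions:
 h(a) = C1 - 5*a^2/18 - 125*a/243 + (C2*sin(sqrt(947)*a/90) + C3*cos(sqrt(947)*a/90))*exp(a/18)


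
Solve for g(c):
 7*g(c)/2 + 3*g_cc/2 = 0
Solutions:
 g(c) = C1*sin(sqrt(21)*c/3) + C2*cos(sqrt(21)*c/3)


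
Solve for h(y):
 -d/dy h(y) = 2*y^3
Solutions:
 h(y) = C1 - y^4/2


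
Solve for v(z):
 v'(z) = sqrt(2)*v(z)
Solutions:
 v(z) = C1*exp(sqrt(2)*z)


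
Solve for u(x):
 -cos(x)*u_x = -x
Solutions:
 u(x) = C1 + Integral(x/cos(x), x)


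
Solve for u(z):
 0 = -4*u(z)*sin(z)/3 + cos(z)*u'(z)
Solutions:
 u(z) = C1/cos(z)^(4/3)


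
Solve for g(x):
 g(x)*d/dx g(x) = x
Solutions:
 g(x) = -sqrt(C1 + x^2)
 g(x) = sqrt(C1 + x^2)


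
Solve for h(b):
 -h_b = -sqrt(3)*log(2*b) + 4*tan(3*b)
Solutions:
 h(b) = C1 + sqrt(3)*b*(log(b) - 1) + sqrt(3)*b*log(2) + 4*log(cos(3*b))/3


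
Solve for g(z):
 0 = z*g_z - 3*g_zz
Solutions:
 g(z) = C1 + C2*erfi(sqrt(6)*z/6)


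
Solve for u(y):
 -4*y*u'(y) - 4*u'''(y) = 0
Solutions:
 u(y) = C1 + Integral(C2*airyai(-y) + C3*airybi(-y), y)


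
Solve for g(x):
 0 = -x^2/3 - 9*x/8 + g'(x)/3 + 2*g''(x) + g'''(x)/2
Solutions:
 g(x) = C1 + C2*exp(x*(-2 + sqrt(30)/3)) + C3*exp(-x*(sqrt(30)/3 + 2)) + x^3/3 - 69*x^2/16 + 195*x/4


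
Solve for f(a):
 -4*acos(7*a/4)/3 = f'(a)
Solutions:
 f(a) = C1 - 4*a*acos(7*a/4)/3 + 4*sqrt(16 - 49*a^2)/21


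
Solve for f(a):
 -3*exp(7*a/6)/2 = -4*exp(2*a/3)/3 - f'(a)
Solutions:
 f(a) = C1 + 9*exp(7*a/6)/7 - 2*exp(2*a/3)


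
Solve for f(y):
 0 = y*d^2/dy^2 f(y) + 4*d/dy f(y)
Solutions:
 f(y) = C1 + C2/y^3


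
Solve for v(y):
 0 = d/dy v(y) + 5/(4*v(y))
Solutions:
 v(y) = -sqrt(C1 - 10*y)/2
 v(y) = sqrt(C1 - 10*y)/2


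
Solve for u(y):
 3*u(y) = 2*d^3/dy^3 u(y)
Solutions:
 u(y) = C3*exp(2^(2/3)*3^(1/3)*y/2) + (C1*sin(2^(2/3)*3^(5/6)*y/4) + C2*cos(2^(2/3)*3^(5/6)*y/4))*exp(-2^(2/3)*3^(1/3)*y/4)


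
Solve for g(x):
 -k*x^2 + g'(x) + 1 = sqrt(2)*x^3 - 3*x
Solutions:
 g(x) = C1 + k*x^3/3 + sqrt(2)*x^4/4 - 3*x^2/2 - x


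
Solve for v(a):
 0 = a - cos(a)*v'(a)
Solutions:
 v(a) = C1 + Integral(a/cos(a), a)


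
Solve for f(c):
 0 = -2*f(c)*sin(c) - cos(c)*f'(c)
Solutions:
 f(c) = C1*cos(c)^2


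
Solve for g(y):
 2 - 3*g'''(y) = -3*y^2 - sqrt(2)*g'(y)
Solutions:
 g(y) = C1 + C2*exp(-2^(1/4)*sqrt(3)*y/3) + C3*exp(2^(1/4)*sqrt(3)*y/3) - sqrt(2)*y^3/2 - 9*y - sqrt(2)*y


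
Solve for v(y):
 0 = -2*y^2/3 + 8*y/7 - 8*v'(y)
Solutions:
 v(y) = C1 - y^3/36 + y^2/14


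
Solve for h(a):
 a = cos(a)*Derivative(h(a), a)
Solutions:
 h(a) = C1 + Integral(a/cos(a), a)


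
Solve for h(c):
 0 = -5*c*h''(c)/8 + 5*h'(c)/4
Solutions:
 h(c) = C1 + C2*c^3


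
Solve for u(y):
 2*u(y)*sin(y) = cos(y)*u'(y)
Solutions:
 u(y) = C1/cos(y)^2


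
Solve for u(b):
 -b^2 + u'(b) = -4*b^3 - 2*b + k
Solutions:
 u(b) = C1 - b^4 + b^3/3 - b^2 + b*k


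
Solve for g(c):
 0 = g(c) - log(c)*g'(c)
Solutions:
 g(c) = C1*exp(li(c))


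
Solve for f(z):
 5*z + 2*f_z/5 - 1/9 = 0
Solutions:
 f(z) = C1 - 25*z^2/4 + 5*z/18


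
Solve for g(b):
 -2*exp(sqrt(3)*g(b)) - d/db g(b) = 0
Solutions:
 g(b) = sqrt(3)*(2*log(1/(C1 + 2*b)) - log(3))/6


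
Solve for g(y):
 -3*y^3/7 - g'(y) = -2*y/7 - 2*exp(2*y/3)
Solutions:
 g(y) = C1 - 3*y^4/28 + y^2/7 + 3*exp(2*y/3)


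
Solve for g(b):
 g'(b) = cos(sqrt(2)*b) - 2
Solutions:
 g(b) = C1 - 2*b + sqrt(2)*sin(sqrt(2)*b)/2


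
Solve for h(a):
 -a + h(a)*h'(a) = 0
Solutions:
 h(a) = -sqrt(C1 + a^2)
 h(a) = sqrt(C1 + a^2)


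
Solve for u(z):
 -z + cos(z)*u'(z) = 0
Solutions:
 u(z) = C1 + Integral(z/cos(z), z)


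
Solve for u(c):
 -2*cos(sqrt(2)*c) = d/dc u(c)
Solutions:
 u(c) = C1 - sqrt(2)*sin(sqrt(2)*c)


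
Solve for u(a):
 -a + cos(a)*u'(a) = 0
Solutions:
 u(a) = C1 + Integral(a/cos(a), a)


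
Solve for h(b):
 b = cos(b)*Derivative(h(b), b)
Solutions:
 h(b) = C1 + Integral(b/cos(b), b)


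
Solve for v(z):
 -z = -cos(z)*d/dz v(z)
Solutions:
 v(z) = C1 + Integral(z/cos(z), z)


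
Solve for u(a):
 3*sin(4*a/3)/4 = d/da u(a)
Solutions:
 u(a) = C1 - 9*cos(4*a/3)/16


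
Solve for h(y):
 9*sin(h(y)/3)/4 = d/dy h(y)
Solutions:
 -9*y/4 + 3*log(cos(h(y)/3) - 1)/2 - 3*log(cos(h(y)/3) + 1)/2 = C1


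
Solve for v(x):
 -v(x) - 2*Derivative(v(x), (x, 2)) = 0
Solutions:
 v(x) = C1*sin(sqrt(2)*x/2) + C2*cos(sqrt(2)*x/2)


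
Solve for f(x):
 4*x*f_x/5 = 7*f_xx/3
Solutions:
 f(x) = C1 + C2*erfi(sqrt(210)*x/35)


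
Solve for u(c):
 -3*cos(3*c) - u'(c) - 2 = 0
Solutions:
 u(c) = C1 - 2*c - sin(3*c)


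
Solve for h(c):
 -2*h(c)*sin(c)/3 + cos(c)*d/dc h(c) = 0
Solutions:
 h(c) = C1/cos(c)^(2/3)


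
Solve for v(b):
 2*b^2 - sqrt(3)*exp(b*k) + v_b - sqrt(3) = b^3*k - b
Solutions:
 v(b) = C1 + b^4*k/4 - 2*b^3/3 - b^2/2 + sqrt(3)*b + sqrt(3)*exp(b*k)/k


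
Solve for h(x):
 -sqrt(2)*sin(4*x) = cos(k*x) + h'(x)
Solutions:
 h(x) = C1 + sqrt(2)*cos(4*x)/4 - sin(k*x)/k


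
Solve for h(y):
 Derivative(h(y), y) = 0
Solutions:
 h(y) = C1


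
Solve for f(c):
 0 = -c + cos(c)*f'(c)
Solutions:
 f(c) = C1 + Integral(c/cos(c), c)


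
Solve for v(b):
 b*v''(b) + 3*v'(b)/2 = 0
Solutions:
 v(b) = C1 + C2/sqrt(b)


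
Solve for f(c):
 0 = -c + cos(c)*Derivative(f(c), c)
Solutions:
 f(c) = C1 + Integral(c/cos(c), c)


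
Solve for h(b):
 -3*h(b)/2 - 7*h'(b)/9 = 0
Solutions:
 h(b) = C1*exp(-27*b/14)


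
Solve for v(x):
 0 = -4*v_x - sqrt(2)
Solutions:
 v(x) = C1 - sqrt(2)*x/4


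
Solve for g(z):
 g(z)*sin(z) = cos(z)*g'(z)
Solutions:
 g(z) = C1/cos(z)


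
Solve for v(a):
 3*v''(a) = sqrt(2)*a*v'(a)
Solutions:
 v(a) = C1 + C2*erfi(2^(3/4)*sqrt(3)*a/6)


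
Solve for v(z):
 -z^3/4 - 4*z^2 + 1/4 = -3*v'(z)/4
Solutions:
 v(z) = C1 + z^4/12 + 16*z^3/9 - z/3


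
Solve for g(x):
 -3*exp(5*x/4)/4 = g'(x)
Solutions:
 g(x) = C1 - 3*exp(5*x/4)/5


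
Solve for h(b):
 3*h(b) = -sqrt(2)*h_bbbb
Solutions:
 h(b) = (C1*sin(2^(3/8)*3^(1/4)*b/2) + C2*cos(2^(3/8)*3^(1/4)*b/2))*exp(-2^(3/8)*3^(1/4)*b/2) + (C3*sin(2^(3/8)*3^(1/4)*b/2) + C4*cos(2^(3/8)*3^(1/4)*b/2))*exp(2^(3/8)*3^(1/4)*b/2)


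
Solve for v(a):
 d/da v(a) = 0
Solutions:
 v(a) = C1


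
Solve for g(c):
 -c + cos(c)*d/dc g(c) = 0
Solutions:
 g(c) = C1 + Integral(c/cos(c), c)


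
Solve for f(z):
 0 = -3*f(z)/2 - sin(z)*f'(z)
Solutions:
 f(z) = C1*(cos(z) + 1)^(3/4)/(cos(z) - 1)^(3/4)


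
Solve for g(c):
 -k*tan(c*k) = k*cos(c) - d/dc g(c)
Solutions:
 g(c) = C1 + k*Piecewise((sin(c) + log(tan(c*k)^2 + 1)/(2*k), Ne(k, 0)), (sin(c), True))


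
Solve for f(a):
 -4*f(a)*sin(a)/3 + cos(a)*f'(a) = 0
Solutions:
 f(a) = C1/cos(a)^(4/3)


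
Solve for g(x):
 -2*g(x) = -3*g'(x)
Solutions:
 g(x) = C1*exp(2*x/3)


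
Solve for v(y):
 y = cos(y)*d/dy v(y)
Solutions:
 v(y) = C1 + Integral(y/cos(y), y)


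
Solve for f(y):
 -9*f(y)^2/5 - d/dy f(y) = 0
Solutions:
 f(y) = 5/(C1 + 9*y)


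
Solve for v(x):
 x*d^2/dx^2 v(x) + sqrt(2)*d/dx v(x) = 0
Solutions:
 v(x) = C1 + C2*x^(1 - sqrt(2))


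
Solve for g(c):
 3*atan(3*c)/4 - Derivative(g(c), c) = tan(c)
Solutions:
 g(c) = C1 + 3*c*atan(3*c)/4 - log(9*c^2 + 1)/8 + log(cos(c))


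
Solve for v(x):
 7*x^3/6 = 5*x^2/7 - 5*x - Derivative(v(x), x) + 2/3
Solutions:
 v(x) = C1 - 7*x^4/24 + 5*x^3/21 - 5*x^2/2 + 2*x/3


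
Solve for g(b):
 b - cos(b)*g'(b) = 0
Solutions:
 g(b) = C1 + Integral(b/cos(b), b)


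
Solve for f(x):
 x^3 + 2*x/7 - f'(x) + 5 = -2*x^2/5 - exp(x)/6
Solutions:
 f(x) = C1 + x^4/4 + 2*x^3/15 + x^2/7 + 5*x + exp(x)/6


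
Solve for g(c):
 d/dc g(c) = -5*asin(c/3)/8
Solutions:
 g(c) = C1 - 5*c*asin(c/3)/8 - 5*sqrt(9 - c^2)/8


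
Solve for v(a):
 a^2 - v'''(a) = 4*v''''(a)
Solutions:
 v(a) = C1 + C2*a + C3*a^2 + C4*exp(-a/4) + a^5/60 - a^4/3 + 16*a^3/3


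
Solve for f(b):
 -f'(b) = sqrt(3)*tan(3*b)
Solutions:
 f(b) = C1 + sqrt(3)*log(cos(3*b))/3


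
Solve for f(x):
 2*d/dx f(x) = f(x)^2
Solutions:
 f(x) = -2/(C1 + x)


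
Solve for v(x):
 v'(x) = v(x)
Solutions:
 v(x) = C1*exp(x)


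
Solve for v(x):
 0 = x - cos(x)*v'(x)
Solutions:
 v(x) = C1 + Integral(x/cos(x), x)


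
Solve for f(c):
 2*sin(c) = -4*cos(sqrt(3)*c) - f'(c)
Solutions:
 f(c) = C1 - 4*sqrt(3)*sin(sqrt(3)*c)/3 + 2*cos(c)


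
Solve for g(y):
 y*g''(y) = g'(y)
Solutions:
 g(y) = C1 + C2*y^2


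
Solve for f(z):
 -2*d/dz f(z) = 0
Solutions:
 f(z) = C1


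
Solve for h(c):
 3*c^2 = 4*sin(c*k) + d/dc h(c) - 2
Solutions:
 h(c) = C1 + c^3 + 2*c + 4*cos(c*k)/k


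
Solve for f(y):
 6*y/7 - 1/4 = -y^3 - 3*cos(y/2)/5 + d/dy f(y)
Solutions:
 f(y) = C1 + y^4/4 + 3*y^2/7 - y/4 + 6*sin(y/2)/5


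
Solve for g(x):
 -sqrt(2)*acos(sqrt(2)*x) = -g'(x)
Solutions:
 g(x) = C1 + sqrt(2)*(x*acos(sqrt(2)*x) - sqrt(2)*sqrt(1 - 2*x^2)/2)


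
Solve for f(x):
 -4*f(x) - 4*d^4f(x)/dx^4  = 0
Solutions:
 f(x) = (C1*sin(sqrt(2)*x/2) + C2*cos(sqrt(2)*x/2))*exp(-sqrt(2)*x/2) + (C3*sin(sqrt(2)*x/2) + C4*cos(sqrt(2)*x/2))*exp(sqrt(2)*x/2)


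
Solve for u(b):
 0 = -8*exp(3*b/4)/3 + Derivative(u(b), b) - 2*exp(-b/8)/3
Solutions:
 u(b) = C1 + 32*exp(3*b/4)/9 - 16*exp(-b/8)/3


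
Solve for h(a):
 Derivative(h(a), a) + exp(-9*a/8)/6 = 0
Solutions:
 h(a) = C1 + 4*exp(-9*a/8)/27


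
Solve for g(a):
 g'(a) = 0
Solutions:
 g(a) = C1


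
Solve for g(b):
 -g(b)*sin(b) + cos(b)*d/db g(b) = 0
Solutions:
 g(b) = C1/cos(b)


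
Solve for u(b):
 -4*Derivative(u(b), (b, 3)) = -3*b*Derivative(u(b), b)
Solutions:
 u(b) = C1 + Integral(C2*airyai(6^(1/3)*b/2) + C3*airybi(6^(1/3)*b/2), b)


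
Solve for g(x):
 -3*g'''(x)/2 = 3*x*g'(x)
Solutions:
 g(x) = C1 + Integral(C2*airyai(-2^(1/3)*x) + C3*airybi(-2^(1/3)*x), x)


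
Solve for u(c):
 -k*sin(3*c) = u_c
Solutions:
 u(c) = C1 + k*cos(3*c)/3


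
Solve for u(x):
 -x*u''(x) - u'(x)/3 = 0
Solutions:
 u(x) = C1 + C2*x^(2/3)


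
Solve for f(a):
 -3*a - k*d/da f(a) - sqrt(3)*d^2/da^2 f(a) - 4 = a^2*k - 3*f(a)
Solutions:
 f(a) = C1*exp(sqrt(3)*a*(-k + sqrt(k^2 + 12*sqrt(3)))/6) + C2*exp(-sqrt(3)*a*(k + sqrt(k^2 + 12*sqrt(3)))/6) + a^2*k/3 + 2*a*k^2/9 + a + 2*k^3/27 + k/3 + 2*sqrt(3)*k/9 + 4/3


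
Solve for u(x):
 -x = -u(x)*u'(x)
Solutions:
 u(x) = -sqrt(C1 + x^2)
 u(x) = sqrt(C1 + x^2)


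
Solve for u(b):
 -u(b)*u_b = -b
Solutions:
 u(b) = -sqrt(C1 + b^2)
 u(b) = sqrt(C1 + b^2)


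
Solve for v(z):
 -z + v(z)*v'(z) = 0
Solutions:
 v(z) = -sqrt(C1 + z^2)
 v(z) = sqrt(C1 + z^2)


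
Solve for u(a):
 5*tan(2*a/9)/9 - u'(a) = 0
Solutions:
 u(a) = C1 - 5*log(cos(2*a/9))/2


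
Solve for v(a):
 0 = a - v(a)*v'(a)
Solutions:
 v(a) = -sqrt(C1 + a^2)
 v(a) = sqrt(C1 + a^2)


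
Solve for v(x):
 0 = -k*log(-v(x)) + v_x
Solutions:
 -li(-v(x)) = C1 + k*x


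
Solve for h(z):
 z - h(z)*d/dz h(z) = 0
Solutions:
 h(z) = -sqrt(C1 + z^2)
 h(z) = sqrt(C1 + z^2)


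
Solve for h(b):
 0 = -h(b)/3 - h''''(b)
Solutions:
 h(b) = (C1*sin(sqrt(2)*3^(3/4)*b/6) + C2*cos(sqrt(2)*3^(3/4)*b/6))*exp(-sqrt(2)*3^(3/4)*b/6) + (C3*sin(sqrt(2)*3^(3/4)*b/6) + C4*cos(sqrt(2)*3^(3/4)*b/6))*exp(sqrt(2)*3^(3/4)*b/6)


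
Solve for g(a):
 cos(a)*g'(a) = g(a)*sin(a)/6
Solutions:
 g(a) = C1/cos(a)^(1/6)


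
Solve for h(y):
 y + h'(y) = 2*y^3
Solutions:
 h(y) = C1 + y^4/2 - y^2/2


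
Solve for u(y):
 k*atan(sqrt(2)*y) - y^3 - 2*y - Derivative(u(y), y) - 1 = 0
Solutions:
 u(y) = C1 + k*(y*atan(sqrt(2)*y) - sqrt(2)*log(2*y^2 + 1)/4) - y^4/4 - y^2 - y


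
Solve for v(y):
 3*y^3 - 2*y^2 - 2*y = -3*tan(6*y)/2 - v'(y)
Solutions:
 v(y) = C1 - 3*y^4/4 + 2*y^3/3 + y^2 + log(cos(6*y))/4


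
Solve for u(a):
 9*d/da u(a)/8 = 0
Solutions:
 u(a) = C1


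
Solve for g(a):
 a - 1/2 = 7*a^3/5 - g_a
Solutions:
 g(a) = C1 + 7*a^4/20 - a^2/2 + a/2


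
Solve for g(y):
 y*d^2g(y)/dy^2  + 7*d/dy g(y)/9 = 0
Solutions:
 g(y) = C1 + C2*y^(2/9)


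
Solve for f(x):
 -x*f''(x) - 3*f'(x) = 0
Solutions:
 f(x) = C1 + C2/x^2


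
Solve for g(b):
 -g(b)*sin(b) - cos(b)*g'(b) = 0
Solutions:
 g(b) = C1*cos(b)


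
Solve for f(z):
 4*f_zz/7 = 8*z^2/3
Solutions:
 f(z) = C1 + C2*z + 7*z^4/18


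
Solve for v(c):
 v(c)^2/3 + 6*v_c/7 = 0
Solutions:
 v(c) = 18/(C1 + 7*c)


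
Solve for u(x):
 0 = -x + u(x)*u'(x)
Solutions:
 u(x) = -sqrt(C1 + x^2)
 u(x) = sqrt(C1 + x^2)


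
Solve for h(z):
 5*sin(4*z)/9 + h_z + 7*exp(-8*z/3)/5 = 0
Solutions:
 h(z) = C1 + 5*cos(4*z)/36 + 21*exp(-8*z/3)/40


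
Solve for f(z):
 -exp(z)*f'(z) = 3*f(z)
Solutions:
 f(z) = C1*exp(3*exp(-z))


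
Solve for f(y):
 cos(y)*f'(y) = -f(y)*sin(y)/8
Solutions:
 f(y) = C1*cos(y)^(1/8)


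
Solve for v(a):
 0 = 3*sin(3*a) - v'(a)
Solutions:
 v(a) = C1 - cos(3*a)


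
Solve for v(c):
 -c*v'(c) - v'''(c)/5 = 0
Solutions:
 v(c) = C1 + Integral(C2*airyai(-5^(1/3)*c) + C3*airybi(-5^(1/3)*c), c)


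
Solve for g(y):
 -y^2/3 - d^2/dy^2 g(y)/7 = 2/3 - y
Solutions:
 g(y) = C1 + C2*y - 7*y^4/36 + 7*y^3/6 - 7*y^2/3


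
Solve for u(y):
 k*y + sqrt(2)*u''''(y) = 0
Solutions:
 u(y) = C1 + C2*y + C3*y^2 + C4*y^3 - sqrt(2)*k*y^5/240


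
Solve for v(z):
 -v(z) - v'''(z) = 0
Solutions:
 v(z) = C3*exp(-z) + (C1*sin(sqrt(3)*z/2) + C2*cos(sqrt(3)*z/2))*exp(z/2)


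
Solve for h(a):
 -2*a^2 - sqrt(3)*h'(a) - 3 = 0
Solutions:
 h(a) = C1 - 2*sqrt(3)*a^3/9 - sqrt(3)*a


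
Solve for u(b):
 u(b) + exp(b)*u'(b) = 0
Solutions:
 u(b) = C1*exp(exp(-b))


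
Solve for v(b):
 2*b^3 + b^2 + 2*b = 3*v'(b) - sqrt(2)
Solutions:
 v(b) = C1 + b^4/6 + b^3/9 + b^2/3 + sqrt(2)*b/3


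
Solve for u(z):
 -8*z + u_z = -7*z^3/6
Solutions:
 u(z) = C1 - 7*z^4/24 + 4*z^2


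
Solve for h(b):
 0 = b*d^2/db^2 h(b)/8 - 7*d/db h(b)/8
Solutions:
 h(b) = C1 + C2*b^8


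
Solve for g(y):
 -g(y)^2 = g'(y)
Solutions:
 g(y) = 1/(C1 + y)


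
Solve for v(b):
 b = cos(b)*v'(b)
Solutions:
 v(b) = C1 + Integral(b/cos(b), b)


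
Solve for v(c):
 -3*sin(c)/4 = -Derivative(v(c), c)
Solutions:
 v(c) = C1 - 3*cos(c)/4


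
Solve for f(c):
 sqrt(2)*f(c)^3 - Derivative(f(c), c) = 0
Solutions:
 f(c) = -sqrt(2)*sqrt(-1/(C1 + sqrt(2)*c))/2
 f(c) = sqrt(2)*sqrt(-1/(C1 + sqrt(2)*c))/2


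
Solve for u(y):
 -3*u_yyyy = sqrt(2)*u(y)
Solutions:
 u(y) = (C1*sin(2^(5/8)*3^(3/4)*y/6) + C2*cos(2^(5/8)*3^(3/4)*y/6))*exp(-2^(5/8)*3^(3/4)*y/6) + (C3*sin(2^(5/8)*3^(3/4)*y/6) + C4*cos(2^(5/8)*3^(3/4)*y/6))*exp(2^(5/8)*3^(3/4)*y/6)


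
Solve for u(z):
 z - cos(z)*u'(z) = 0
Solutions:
 u(z) = C1 + Integral(z/cos(z), z)


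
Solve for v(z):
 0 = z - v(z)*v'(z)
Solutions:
 v(z) = -sqrt(C1 + z^2)
 v(z) = sqrt(C1 + z^2)


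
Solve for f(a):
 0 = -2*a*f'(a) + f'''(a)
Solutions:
 f(a) = C1 + Integral(C2*airyai(2^(1/3)*a) + C3*airybi(2^(1/3)*a), a)


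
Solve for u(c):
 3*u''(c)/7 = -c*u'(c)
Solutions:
 u(c) = C1 + C2*erf(sqrt(42)*c/6)


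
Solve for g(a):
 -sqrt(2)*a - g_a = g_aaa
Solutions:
 g(a) = C1 + C2*sin(a) + C3*cos(a) - sqrt(2)*a^2/2


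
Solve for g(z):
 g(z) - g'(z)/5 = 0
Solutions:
 g(z) = C1*exp(5*z)


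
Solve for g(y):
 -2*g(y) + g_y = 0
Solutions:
 g(y) = C1*exp(2*y)


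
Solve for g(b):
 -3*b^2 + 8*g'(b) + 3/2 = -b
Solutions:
 g(b) = C1 + b^3/8 - b^2/16 - 3*b/16


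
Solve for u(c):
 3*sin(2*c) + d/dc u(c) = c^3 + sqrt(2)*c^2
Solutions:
 u(c) = C1 + c^4/4 + sqrt(2)*c^3/3 + 3*cos(2*c)/2


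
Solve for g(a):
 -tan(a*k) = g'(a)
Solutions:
 g(a) = C1 - Piecewise((-log(cos(a*k))/k, Ne(k, 0)), (0, True))


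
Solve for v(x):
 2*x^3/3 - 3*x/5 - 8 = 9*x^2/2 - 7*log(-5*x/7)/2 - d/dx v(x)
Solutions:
 v(x) = C1 - x^4/6 + 3*x^3/2 + 3*x^2/10 - 7*x*log(-x)/2 + x*(-4*log(5) + log(35)/2 + 3*log(7) + 23/2)


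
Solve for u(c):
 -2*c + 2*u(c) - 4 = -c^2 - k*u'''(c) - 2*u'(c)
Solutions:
 u(c) = C1*exp(c*(3^(1/3)*(sqrt(3)*sqrt((27 + 8/k)/k^2) + 9/k)^(1/3)/6 - 3^(5/6)*I*(sqrt(3)*sqrt((27 + 8/k)/k^2) + 9/k)^(1/3)/6 + 4/(k*(-3^(1/3) + 3^(5/6)*I)*(sqrt(3)*sqrt((27 + 8/k)/k^2) + 9/k)^(1/3)))) + C2*exp(c*(3^(1/3)*(sqrt(3)*sqrt((27 + 8/k)/k^2) + 9/k)^(1/3)/6 + 3^(5/6)*I*(sqrt(3)*sqrt((27 + 8/k)/k^2) + 9/k)^(1/3)/6 - 4/(k*(3^(1/3) + 3^(5/6)*I)*(sqrt(3)*sqrt((27 + 8/k)/k^2) + 9/k)^(1/3)))) + C3*exp(3^(1/3)*c*(-(sqrt(3)*sqrt((27 + 8/k)/k^2) + 9/k)^(1/3) + 2*3^(1/3)/(k*(sqrt(3)*sqrt((27 + 8/k)/k^2) + 9/k)^(1/3)))/3) - c^2/2 + 2*c
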